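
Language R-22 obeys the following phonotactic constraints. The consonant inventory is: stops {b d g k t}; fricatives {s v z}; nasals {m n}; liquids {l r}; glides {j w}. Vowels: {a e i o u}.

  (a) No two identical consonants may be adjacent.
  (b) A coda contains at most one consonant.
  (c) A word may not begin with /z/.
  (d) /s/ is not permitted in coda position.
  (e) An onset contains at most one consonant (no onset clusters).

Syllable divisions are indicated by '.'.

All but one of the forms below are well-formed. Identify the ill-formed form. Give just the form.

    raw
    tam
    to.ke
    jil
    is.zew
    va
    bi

is.zew

raw — σ1 onset /r/, coda /w/ ok → well-formed
tam — σ1 onset /t/, coda /m/ ok → well-formed
to.ke — σ1 onset /t/, coda /∅/ ok; σ2 onset /k/, coda /∅/ ok → well-formed
jil — σ1 onset /j/, coda /l/ ok → well-formed
is.zew — violates constraint (d): syllable 1 coda contains /s/ → ill-formed
va — σ1 onset /v/, coda /∅/ ok → well-formed
bi — σ1 onset /b/, coda /∅/ ok → well-formed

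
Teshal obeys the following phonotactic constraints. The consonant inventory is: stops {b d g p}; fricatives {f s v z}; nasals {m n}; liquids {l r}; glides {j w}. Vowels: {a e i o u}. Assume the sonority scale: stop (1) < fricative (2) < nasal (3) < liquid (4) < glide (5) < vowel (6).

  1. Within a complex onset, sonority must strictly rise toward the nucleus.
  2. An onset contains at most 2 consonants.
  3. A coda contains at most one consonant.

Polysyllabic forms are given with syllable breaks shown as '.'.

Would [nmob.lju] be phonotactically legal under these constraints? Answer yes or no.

[nmob.lju] — violates constraint 1: syllable 1 onset /nm/: /n/ (nasal, 3) → /m/ (nasal, 3) does not rise → phonotactically illegal

no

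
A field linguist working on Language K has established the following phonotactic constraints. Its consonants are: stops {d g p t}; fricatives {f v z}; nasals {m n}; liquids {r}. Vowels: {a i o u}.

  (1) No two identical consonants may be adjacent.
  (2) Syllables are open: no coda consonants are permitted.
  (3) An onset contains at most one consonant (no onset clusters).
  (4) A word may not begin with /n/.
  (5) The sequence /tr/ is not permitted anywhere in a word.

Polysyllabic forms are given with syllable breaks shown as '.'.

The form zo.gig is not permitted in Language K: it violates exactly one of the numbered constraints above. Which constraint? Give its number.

zo.gig: syllable 2 coda /g/ has 1 consonant (> 0).
This is a violation of constraint 2: "Syllables are open: no coda consonants are permitted."
The remaining constraints (1, 3, 4, 5) are satisfied.

2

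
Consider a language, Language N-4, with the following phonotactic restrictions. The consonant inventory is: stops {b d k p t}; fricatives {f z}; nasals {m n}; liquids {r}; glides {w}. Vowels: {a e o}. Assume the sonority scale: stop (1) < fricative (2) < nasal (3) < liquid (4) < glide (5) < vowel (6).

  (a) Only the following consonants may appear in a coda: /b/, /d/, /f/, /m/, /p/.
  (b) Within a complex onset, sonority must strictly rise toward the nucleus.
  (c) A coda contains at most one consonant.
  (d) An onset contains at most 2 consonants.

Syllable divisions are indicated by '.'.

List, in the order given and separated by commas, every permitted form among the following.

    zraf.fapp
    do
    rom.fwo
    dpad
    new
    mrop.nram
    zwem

do, rom.fwo, mrop.nram, zwem

zraf.fapp — violates constraint (c): syllable 2 coda /pp/ has 2 consonants (> 1) → not permitted
do — σ1 onset /d/, coda /∅/ ok → permitted
rom.fwo — σ1 onset /r/, coda /m/ ok; σ2 onset /fw/ (2→5 rises), coda /∅/ ok → permitted
dpad — violates constraint (b): syllable 1 onset /dp/: /d/ (stop, 1) → /p/ (stop, 1) does not rise → not permitted
new — violates constraint (a): syllable 1 coda contains /w/, which is not a licensed coda consonant → not permitted
mrop.nram — σ1 onset /mr/ (3→4 rises), coda /p/ ok; σ2 onset /nr/ (3→4 rises), coda /m/ ok → permitted
zwem — σ1 onset /zw/ (2→5 rises), coda /m/ ok → permitted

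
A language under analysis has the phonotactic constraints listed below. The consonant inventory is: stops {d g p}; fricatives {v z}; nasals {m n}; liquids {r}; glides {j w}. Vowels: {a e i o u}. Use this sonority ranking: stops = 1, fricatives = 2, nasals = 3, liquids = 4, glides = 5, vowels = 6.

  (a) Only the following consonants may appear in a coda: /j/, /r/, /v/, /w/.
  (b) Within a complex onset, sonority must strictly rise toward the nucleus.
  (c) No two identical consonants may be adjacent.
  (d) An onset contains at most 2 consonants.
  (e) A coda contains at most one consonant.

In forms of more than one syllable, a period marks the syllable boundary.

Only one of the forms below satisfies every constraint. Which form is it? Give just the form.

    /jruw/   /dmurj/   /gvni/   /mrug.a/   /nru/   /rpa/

/nru/

/jruw/ — violates constraint (b): syllable 1 onset /jr/: /j/ (glide, 5) → /r/ (liquid, 4) does not rise → phonotactically illegal
/dmurj/ — violates constraint (e): syllable 1 coda /rj/ has 2 consonants (> 1) → phonotactically illegal
/gvni/ — violates constraint (d): syllable 1 onset /gvn/ has 3 consonants (> 2) → phonotactically illegal
/mrug.a/ — violates constraint (a): syllable 1 coda contains /g/, which is not a licensed coda consonant → phonotactically illegal
/nru/ — σ1 onset /nr/ (3→4 rises), coda /∅/ ok → phonotactically legal
/rpa/ — violates constraint (b): syllable 1 onset /rp/: /r/ (liquid, 4) → /p/ (stop, 1) does not rise → phonotactically illegal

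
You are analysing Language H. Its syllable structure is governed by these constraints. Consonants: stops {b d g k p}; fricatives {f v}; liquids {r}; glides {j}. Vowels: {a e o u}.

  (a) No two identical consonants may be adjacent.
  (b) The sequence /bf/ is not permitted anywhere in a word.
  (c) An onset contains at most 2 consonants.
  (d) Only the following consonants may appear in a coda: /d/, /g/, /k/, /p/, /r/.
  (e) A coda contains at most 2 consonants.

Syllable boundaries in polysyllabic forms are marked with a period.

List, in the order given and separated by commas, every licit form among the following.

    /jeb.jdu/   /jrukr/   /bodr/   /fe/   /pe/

/jrukr/, /bodr/, /fe/, /pe/

/jeb.jdu/ — violates constraint (d): syllable 1 coda contains /b/, which is not a licensed coda consonant → illicit
/jrukr/ — σ1 onset /jr/ (2C), coda /kr/ (2C) ok → licit
/bodr/ — σ1 onset /b/, coda /dr/ (2C) ok → licit
/fe/ — σ1 onset /f/, coda /∅/ ok → licit
/pe/ — σ1 onset /p/, coda /∅/ ok → licit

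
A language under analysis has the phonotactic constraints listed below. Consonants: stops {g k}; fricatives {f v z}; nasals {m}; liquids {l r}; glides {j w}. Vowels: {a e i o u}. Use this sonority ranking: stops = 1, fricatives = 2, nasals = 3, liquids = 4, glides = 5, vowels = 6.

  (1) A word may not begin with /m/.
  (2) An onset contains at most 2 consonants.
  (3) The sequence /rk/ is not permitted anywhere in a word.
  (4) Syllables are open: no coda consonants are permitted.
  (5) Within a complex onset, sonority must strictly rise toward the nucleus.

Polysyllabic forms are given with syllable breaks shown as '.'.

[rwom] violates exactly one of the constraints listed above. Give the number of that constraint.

4

[rwom]: syllable 1 coda /m/ has 1 consonant (> 0).
This is a violation of constraint 4: "Syllables are open: no coda consonants are permitted."
The remaining constraints (1, 2, 3, 5) are satisfied.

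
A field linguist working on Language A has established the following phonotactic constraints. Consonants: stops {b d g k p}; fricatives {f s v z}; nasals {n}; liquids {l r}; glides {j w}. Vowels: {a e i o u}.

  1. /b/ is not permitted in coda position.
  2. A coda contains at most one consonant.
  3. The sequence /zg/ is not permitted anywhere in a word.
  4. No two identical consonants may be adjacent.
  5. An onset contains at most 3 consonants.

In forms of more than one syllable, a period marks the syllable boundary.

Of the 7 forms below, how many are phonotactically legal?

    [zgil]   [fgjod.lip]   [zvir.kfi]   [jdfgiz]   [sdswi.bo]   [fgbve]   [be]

[zgil] — violates constraint 3: contains banned sequence /zg/ → phonotactically illegal
[fgjod.lip] — σ1 onset /fgj/ (3C), coda /d/ ok; σ2 onset /l/, coda /p/ ok → phonotactically legal
[zvir.kfi] — σ1 onset /zv/ (2C), coda /r/ ok; σ2 onset /kf/ (2C), coda /∅/ ok → phonotactically legal
[jdfgiz] — violates constraint 5: syllable 1 onset /jdfg/ has 4 consonants (> 3) → phonotactically illegal
[sdswi.bo] — violates constraint 5: syllable 1 onset /sdsw/ has 4 consonants (> 3) → phonotactically illegal
[fgbve] — violates constraint 5: syllable 1 onset /fgbv/ has 4 consonants (> 3) → phonotactically illegal
[be] — σ1 onset /b/, coda /∅/ ok → phonotactically legal
Phonotactically legal: [fgjod.lip], [zvir.kfi], [be] → 3.

3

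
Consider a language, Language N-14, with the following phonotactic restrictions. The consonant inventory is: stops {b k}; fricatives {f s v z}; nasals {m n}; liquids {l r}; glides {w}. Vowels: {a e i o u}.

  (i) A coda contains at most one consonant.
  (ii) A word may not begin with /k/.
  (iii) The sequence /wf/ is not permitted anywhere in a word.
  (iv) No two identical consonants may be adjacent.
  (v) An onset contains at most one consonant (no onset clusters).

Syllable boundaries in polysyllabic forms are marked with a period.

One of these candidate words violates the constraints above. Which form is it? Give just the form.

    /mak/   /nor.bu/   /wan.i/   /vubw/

/mak/ — σ1 onset /m/, coda /k/ ok → phonotactically legal
/nor.bu/ — σ1 onset /n/, coda /r/ ok; σ2 onset /b/, coda /∅/ ok → phonotactically legal
/wan.i/ — σ1 onset /w/, coda /n/ ok; σ2 onset /∅/, coda /∅/ ok → phonotactically legal
/vubw/ — violates constraint (i): syllable 1 coda /bw/ has 2 consonants (> 1) → phonotactically illegal

/vubw/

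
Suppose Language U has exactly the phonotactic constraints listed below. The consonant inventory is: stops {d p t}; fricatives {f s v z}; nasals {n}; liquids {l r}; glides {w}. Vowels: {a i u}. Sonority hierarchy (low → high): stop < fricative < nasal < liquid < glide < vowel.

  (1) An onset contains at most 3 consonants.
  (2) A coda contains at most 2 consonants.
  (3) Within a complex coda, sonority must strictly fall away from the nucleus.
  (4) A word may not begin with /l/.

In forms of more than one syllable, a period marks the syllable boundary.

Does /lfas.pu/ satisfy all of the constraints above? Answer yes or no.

/lfas.pu/ — violates constraint 4: word begins with /l/ → not permitted

no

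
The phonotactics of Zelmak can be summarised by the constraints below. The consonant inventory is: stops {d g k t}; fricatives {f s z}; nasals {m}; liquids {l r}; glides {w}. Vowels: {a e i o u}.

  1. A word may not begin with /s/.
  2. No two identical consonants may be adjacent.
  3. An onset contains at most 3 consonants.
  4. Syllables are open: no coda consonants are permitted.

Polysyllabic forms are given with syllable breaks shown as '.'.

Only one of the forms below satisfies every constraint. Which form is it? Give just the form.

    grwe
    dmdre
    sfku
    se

grwe

grwe — σ1 onset /grw/ (3C), coda /∅/ ok → phonotactically legal
dmdre — violates constraint 3: syllable 1 onset /dmdr/ has 4 consonants (> 3) → phonotactically illegal
sfku — violates constraint 1: word begins with /s/ → phonotactically illegal
se — violates constraint 1: word begins with /s/ → phonotactically illegal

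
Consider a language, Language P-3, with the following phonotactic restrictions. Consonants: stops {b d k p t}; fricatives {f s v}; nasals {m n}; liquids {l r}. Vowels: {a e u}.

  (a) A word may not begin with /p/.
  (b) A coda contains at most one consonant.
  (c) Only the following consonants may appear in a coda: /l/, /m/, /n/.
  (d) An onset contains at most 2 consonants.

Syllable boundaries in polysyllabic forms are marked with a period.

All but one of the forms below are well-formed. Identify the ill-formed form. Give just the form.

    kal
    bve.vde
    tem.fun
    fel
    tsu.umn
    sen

tsu.umn

kal — σ1 onset /k/, coda /l/ ok → well-formed
bve.vde — σ1 onset /bv/ (2C), coda /∅/ ok; σ2 onset /vd/ (2C), coda /∅/ ok → well-formed
tem.fun — σ1 onset /t/, coda /m/ ok; σ2 onset /f/, coda /n/ ok → well-formed
fel — σ1 onset /f/, coda /l/ ok → well-formed
tsu.umn — violates constraint (b): syllable 2 coda /mn/ has 2 consonants (> 1) → ill-formed
sen — σ1 onset /s/, coda /n/ ok → well-formed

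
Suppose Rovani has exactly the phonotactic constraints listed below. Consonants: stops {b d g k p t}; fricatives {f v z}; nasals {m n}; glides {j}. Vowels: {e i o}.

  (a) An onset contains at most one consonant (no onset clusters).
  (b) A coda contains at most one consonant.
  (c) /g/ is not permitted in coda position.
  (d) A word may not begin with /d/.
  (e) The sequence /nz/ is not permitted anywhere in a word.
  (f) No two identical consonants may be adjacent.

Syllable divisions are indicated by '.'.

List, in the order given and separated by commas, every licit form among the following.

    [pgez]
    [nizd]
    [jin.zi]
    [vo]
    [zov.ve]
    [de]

[vo]

[pgez] — violates constraint (a): syllable 1 onset /pg/ has 2 consonants (> 1) → illicit
[nizd] — violates constraint (b): syllable 1 coda /zd/ has 2 consonants (> 1) → illicit
[jin.zi] — violates constraint (e): contains banned sequence /nz/ → illicit
[vo] — σ1 onset /v/, coda /∅/ ok → licit
[zov.ve] — violates constraint (f): adjacent identical consonants /vv/ → illicit
[de] — violates constraint (d): word begins with /d/ → illicit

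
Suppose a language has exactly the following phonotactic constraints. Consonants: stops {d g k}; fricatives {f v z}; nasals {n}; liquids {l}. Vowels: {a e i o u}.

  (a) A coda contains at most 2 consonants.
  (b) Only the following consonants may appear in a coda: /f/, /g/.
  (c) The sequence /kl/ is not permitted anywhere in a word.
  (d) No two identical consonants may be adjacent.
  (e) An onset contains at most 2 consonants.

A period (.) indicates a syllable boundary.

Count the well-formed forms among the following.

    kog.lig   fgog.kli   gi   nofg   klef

kog.lig — σ1 onset /k/, coda /g/ ok; σ2 onset /l/, coda /g/ ok → well-formed
fgog.kli — violates constraint (c): contains banned sequence /kl/ → ill-formed
gi — σ1 onset /g/, coda /∅/ ok → well-formed
nofg — σ1 onset /n/, coda /fg/ (2C) ok → well-formed
klef — violates constraint (c): contains banned sequence /kl/ → ill-formed
Well-formed: kog.lig, gi, nofg → 3.

3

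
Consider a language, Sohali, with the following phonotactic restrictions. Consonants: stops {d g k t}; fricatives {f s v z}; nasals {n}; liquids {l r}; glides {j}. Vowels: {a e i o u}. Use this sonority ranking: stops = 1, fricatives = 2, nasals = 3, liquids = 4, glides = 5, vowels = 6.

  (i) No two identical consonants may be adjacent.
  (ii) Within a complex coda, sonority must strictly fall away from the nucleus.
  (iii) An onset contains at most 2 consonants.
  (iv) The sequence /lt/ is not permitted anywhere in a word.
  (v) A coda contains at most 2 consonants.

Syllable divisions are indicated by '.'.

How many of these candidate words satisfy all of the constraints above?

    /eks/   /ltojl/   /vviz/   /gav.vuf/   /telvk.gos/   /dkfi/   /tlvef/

0

/eks/ — violates constraint (ii): syllable 1 coda /ks/: /k/ (stop, 1) → /s/ (fricative, 2) does not fall → ill-formed
/ltojl/ — violates constraint (iv): contains banned sequence /lt/ → ill-formed
/vviz/ — violates constraint (i): adjacent identical consonants /vv/ → ill-formed
/gav.vuf/ — violates constraint (i): adjacent identical consonants /vv/ → ill-formed
/telvk.gos/ — violates constraint (v): syllable 1 coda /lvk/ has 3 consonants (> 2) → ill-formed
/dkfi/ — violates constraint (iii): syllable 1 onset /dkf/ has 3 consonants (> 2) → ill-formed
/tlvef/ — violates constraint (iii): syllable 1 onset /tlv/ has 3 consonants (> 2) → ill-formed
No form is well-formed → 0.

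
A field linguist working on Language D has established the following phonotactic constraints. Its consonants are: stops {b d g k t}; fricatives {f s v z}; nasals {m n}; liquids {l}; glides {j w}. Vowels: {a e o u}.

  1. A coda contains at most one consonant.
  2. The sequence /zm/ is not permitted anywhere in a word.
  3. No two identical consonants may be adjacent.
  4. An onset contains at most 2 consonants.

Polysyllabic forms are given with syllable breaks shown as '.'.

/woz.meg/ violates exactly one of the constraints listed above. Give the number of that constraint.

/woz.meg/: contains banned sequence /zm/.
This is a violation of constraint 2: "The sequence /zm/ is not permitted anywhere in a word."
The remaining constraints (1, 3, 4) are satisfied.

2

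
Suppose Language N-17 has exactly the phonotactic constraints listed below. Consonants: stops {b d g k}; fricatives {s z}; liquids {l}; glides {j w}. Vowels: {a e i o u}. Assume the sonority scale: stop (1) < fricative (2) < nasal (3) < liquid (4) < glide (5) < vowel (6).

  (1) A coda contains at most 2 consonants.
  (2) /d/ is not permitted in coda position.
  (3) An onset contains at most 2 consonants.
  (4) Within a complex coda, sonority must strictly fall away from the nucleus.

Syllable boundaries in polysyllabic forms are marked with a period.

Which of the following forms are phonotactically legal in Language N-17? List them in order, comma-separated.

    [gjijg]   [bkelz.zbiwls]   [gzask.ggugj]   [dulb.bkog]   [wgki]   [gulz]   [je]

[gjijg], [dulb.bkog], [gulz], [je]

[gjijg] — σ1 onset /gj/ (2C), coda /jg/ (5→1 falls) ok → phonotactically legal
[bkelz.zbiwls] — violates constraint 1: syllable 2 coda /wls/ has 3 consonants (> 2) → phonotactically illegal
[gzask.ggugj] — violates constraint 4: syllable 2 coda /gj/: /g/ (stop, 1) → /j/ (glide, 5) does not fall → phonotactically illegal
[dulb.bkog] — σ1 onset /d/, coda /lb/ (4→1 falls) ok; σ2 onset /bk/ (2C), coda /g/ ok → phonotactically legal
[wgki] — violates constraint 3: syllable 1 onset /wgk/ has 3 consonants (> 2) → phonotactically illegal
[gulz] — σ1 onset /g/, coda /lz/ (4→2 falls) ok → phonotactically legal
[je] — σ1 onset /j/, coda /∅/ ok → phonotactically legal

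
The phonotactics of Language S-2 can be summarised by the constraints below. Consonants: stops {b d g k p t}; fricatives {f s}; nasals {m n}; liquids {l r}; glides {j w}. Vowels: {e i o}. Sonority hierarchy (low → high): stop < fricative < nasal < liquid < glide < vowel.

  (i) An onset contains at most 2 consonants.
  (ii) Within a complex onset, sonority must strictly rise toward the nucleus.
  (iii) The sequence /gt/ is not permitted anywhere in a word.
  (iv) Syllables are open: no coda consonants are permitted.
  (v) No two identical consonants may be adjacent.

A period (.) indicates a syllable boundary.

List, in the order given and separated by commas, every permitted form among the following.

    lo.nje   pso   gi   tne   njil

lo.nje, pso, gi, tne

lo.nje — σ1 onset /l/, coda /∅/ ok; σ2 onset /nj/ (3→5 rises), coda /∅/ ok → permitted
pso — σ1 onset /ps/ (1→2 rises), coda /∅/ ok → permitted
gi — σ1 onset /g/, coda /∅/ ok → permitted
tne — σ1 onset /tn/ (1→3 rises), coda /∅/ ok → permitted
njil — violates constraint (iv): syllable 1 coda /l/ has 1 consonant (> 0) → not permitted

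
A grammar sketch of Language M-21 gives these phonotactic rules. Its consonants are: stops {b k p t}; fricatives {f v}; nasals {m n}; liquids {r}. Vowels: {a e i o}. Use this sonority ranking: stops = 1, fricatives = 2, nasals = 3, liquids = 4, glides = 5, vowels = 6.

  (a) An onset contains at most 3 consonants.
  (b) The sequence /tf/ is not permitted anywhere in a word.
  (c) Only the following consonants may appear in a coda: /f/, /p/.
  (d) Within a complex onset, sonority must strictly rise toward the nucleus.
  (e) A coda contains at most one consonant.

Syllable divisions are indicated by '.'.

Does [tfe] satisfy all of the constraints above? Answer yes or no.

[tfe] — violates constraint (b): contains banned sequence /tf/ → not permitted

no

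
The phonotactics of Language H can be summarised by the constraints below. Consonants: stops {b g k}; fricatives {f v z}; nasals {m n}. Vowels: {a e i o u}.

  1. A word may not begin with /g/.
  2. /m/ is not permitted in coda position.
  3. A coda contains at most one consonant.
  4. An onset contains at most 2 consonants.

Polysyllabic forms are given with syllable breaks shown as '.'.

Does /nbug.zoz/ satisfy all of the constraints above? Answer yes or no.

yes

/nbug.zoz/ — σ1 onset /nb/ (2C), coda /g/ ok; σ2 onset /z/, coda /z/ ok → well-formed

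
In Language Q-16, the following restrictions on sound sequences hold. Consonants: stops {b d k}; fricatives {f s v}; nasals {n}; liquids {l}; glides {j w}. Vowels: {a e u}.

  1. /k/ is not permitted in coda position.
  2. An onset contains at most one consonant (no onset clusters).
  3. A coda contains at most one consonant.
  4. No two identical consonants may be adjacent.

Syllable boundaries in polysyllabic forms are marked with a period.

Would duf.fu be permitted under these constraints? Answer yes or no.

duf.fu — violates constraint 4: adjacent identical consonants /ff/ → not permitted

no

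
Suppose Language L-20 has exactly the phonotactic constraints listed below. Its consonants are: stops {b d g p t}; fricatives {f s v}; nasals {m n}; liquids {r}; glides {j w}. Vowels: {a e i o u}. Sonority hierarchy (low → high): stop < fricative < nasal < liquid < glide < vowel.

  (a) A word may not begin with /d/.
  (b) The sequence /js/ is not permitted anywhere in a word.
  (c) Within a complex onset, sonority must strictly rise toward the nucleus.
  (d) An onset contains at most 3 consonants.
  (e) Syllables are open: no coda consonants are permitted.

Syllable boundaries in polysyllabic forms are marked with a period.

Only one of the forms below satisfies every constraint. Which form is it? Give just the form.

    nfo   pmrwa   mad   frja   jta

nfo — violates constraint (c): syllable 1 onset /nf/: /n/ (nasal, 3) → /f/ (fricative, 2) does not rise → ill-formed
pmrwa — violates constraint (d): syllable 1 onset /pmrw/ has 4 consonants (> 3) → ill-formed
mad — violates constraint (e): syllable 1 coda /d/ has 1 consonant (> 0) → ill-formed
frja — σ1 onset /frj/ (2→4→5 rises), coda /∅/ ok → well-formed
jta — violates constraint (c): syllable 1 onset /jt/: /j/ (glide, 5) → /t/ (stop, 1) does not rise → ill-formed

frja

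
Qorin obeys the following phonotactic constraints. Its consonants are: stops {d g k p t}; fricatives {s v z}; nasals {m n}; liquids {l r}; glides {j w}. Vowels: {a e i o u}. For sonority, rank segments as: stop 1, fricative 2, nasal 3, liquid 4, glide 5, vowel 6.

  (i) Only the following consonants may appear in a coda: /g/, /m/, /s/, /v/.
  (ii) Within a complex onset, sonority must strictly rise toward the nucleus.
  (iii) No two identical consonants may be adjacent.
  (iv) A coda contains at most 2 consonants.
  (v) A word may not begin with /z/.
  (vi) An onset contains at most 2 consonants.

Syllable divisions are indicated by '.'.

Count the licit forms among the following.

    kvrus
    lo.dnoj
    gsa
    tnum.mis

1

kvrus — violates constraint (vi): syllable 1 onset /kvr/ has 3 consonants (> 2) → illicit
lo.dnoj — violates constraint (i): syllable 2 coda contains /j/, which is not a licensed coda consonant → illicit
gsa — σ1 onset /gs/ (1→2 rises), coda /∅/ ok → licit
tnum.mis — violates constraint (iii): adjacent identical consonants /mm/ → illicit
Licit: gsa → 1.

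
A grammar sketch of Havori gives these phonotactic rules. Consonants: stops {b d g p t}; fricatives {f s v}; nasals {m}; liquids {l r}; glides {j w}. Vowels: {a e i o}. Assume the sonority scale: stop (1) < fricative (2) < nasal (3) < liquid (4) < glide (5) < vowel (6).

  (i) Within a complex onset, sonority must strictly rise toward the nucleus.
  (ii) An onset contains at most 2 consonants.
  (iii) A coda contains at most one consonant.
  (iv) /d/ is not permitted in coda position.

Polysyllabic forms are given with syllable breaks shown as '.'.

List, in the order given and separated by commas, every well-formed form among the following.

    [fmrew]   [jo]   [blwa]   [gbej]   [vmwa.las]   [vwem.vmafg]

[fmrew] — violates constraint (ii): syllable 1 onset /fmr/ has 3 consonants (> 2) → ill-formed
[jo] — σ1 onset /j/, coda /∅/ ok → well-formed
[blwa] — violates constraint (ii): syllable 1 onset /blw/ has 3 consonants (> 2) → ill-formed
[gbej] — violates constraint (i): syllable 1 onset /gb/: /g/ (stop, 1) → /b/ (stop, 1) does not rise → ill-formed
[vmwa.las] — violates constraint (ii): syllable 1 onset /vmw/ has 3 consonants (> 2) → ill-formed
[vwem.vmafg] — violates constraint (iii): syllable 2 coda /fg/ has 2 consonants (> 1) → ill-formed

[jo]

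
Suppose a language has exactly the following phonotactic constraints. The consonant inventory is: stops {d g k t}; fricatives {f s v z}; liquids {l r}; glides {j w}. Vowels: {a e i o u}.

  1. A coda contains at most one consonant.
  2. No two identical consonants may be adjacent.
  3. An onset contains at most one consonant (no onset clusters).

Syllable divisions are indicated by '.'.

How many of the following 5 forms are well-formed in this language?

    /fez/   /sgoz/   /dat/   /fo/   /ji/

/fez/ — σ1 onset /f/, coda /z/ ok → well-formed
/sgoz/ — violates constraint 3: syllable 1 onset /sg/ has 2 consonants (> 1) → ill-formed
/dat/ — σ1 onset /d/, coda /t/ ok → well-formed
/fo/ — σ1 onset /f/, coda /∅/ ok → well-formed
/ji/ — σ1 onset /j/, coda /∅/ ok → well-formed
Well-formed: /fez/, /dat/, /fo/, /ji/ → 4.

4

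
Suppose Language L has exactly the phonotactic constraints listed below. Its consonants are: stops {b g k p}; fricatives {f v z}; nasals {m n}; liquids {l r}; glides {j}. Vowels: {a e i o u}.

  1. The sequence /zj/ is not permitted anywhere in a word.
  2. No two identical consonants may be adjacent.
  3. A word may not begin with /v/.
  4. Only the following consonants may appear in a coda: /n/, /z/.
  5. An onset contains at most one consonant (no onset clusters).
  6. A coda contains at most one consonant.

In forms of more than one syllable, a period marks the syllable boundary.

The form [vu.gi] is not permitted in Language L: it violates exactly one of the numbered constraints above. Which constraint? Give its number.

[vu.gi]: word begins with /v/.
This is a violation of constraint 3: "A word may not begin with /v/."
The remaining constraints (1, 2, 4, 5, 6) are satisfied.

3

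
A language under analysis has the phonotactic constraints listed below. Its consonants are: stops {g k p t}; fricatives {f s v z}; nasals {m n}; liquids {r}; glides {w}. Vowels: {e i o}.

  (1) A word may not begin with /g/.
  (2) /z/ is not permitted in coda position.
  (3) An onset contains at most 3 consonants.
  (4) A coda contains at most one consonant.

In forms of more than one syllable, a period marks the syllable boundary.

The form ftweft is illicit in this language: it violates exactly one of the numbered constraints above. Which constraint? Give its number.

4

ftweft: syllable 1 coda /ft/ has 2 consonants (> 1).
This is a violation of constraint 4: "A coda contains at most one consonant."
The remaining constraints (1, 2, 3) are satisfied.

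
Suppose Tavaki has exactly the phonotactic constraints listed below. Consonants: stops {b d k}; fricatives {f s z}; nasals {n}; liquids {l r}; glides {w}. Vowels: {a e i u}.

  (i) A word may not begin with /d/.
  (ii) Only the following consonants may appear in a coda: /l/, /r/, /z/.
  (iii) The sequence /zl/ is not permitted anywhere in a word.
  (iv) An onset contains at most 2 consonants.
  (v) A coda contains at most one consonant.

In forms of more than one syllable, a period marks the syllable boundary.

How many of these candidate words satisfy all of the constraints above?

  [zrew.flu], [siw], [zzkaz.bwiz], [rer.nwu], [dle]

1

[zrew.flu] — violates constraint (ii): syllable 1 coda contains /w/, which is not a licensed coda consonant → phonotactically illegal
[siw] — violates constraint (ii): syllable 1 coda contains /w/, which is not a licensed coda consonant → phonotactically illegal
[zzkaz.bwiz] — violates constraint (iv): syllable 1 onset /zzk/ has 3 consonants (> 2) → phonotactically illegal
[rer.nwu] — σ1 onset /r/, coda /r/ ok; σ2 onset /nw/ (2C), coda /∅/ ok → phonotactically legal
[dle] — violates constraint (i): word begins with /d/ → phonotactically illegal
Phonotactically legal: [rer.nwu] → 1.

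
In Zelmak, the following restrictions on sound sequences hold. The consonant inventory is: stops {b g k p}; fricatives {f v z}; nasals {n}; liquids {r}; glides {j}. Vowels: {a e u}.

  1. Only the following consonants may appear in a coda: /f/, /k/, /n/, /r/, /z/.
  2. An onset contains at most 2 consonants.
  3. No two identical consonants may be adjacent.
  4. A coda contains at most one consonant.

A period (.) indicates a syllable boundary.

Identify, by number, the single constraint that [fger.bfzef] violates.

[fger.bfzef]: syllable 2 onset /bfz/ has 3 consonants (> 2).
This is a violation of constraint 2: "An onset contains at most 2 consonants."
The remaining constraints (1, 3, 4) are satisfied.

2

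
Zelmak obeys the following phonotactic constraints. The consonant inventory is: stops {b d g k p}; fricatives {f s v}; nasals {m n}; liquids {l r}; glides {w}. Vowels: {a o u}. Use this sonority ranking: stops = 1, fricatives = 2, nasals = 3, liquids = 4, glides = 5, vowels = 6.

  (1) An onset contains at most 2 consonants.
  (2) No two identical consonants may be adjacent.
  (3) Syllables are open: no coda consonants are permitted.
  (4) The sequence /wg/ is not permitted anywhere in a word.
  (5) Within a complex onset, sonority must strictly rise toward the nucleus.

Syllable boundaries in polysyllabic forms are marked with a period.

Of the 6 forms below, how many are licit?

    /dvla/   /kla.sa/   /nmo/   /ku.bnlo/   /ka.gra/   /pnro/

2

/dvla/ — violates constraint 1: syllable 1 onset /dvl/ has 3 consonants (> 2) → illicit
/kla.sa/ — σ1 onset /kl/ (1→4 rises), coda /∅/ ok; σ2 onset /s/, coda /∅/ ok → licit
/nmo/ — violates constraint 5: syllable 1 onset /nm/: /n/ (nasal, 3) → /m/ (nasal, 3) does not rise → illicit
/ku.bnlo/ — violates constraint 1: syllable 2 onset /bnl/ has 3 consonants (> 2) → illicit
/ka.gra/ — σ1 onset /k/, coda /∅/ ok; σ2 onset /gr/ (1→4 rises), coda /∅/ ok → licit
/pnro/ — violates constraint 1: syllable 1 onset /pnr/ has 3 consonants (> 2) → illicit
Licit: /kla.sa/, /ka.gra/ → 2.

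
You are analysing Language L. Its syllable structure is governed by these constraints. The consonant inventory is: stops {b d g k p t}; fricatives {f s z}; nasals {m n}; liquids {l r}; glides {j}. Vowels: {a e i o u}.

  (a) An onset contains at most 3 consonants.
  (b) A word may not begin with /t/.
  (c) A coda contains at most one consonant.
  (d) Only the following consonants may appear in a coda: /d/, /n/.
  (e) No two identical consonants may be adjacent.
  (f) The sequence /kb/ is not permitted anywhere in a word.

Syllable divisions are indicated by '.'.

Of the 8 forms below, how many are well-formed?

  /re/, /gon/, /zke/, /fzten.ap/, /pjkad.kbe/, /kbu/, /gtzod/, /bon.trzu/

5

/re/ — σ1 onset /r/, coda /∅/ ok → well-formed
/gon/ — σ1 onset /g/, coda /n/ ok → well-formed
/zke/ — σ1 onset /zk/ (2C), coda /∅/ ok → well-formed
/fzten.ap/ — violates constraint (d): syllable 2 coda contains /p/, which is not a licensed coda consonant → ill-formed
/pjkad.kbe/ — violates constraint (f): contains banned sequence /kb/ → ill-formed
/kbu/ — violates constraint (f): contains banned sequence /kb/ → ill-formed
/gtzod/ — σ1 onset /gtz/ (3C), coda /d/ ok → well-formed
/bon.trzu/ — σ1 onset /b/, coda /n/ ok; σ2 onset /trz/ (3C), coda /∅/ ok → well-formed
Well-formed: /re/, /gon/, /zke/, /gtzod/, /bon.trzu/ → 5.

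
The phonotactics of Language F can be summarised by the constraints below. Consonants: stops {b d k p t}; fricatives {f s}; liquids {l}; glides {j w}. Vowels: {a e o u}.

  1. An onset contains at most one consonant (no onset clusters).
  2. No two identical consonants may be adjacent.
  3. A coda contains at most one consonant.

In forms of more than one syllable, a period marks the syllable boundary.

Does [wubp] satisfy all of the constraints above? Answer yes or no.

no

[wubp] — violates constraint 3: syllable 1 coda /bp/ has 2 consonants (> 1) → not permitted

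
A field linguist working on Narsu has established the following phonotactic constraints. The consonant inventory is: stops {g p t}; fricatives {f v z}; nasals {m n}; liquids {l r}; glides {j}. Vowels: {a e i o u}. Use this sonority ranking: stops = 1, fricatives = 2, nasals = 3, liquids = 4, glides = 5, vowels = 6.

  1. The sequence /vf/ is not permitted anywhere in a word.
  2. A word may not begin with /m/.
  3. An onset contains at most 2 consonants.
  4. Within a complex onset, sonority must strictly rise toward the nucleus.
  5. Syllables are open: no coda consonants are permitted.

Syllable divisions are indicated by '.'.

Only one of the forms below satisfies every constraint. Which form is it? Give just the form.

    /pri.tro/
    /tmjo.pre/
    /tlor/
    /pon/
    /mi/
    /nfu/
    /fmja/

/pri.tro/ — σ1 onset /pr/ (1→4 rises), coda /∅/ ok; σ2 onset /tr/ (1→4 rises), coda /∅/ ok → permitted
/tmjo.pre/ — violates constraint 3: syllable 1 onset /tmj/ has 3 consonants (> 2) → not permitted
/tlor/ — violates constraint 5: syllable 1 coda /r/ has 1 consonant (> 0) → not permitted
/pon/ — violates constraint 5: syllable 1 coda /n/ has 1 consonant (> 0) → not permitted
/mi/ — violates constraint 2: word begins with /m/ → not permitted
/nfu/ — violates constraint 4: syllable 1 onset /nf/: /n/ (nasal, 3) → /f/ (fricative, 2) does not rise → not permitted
/fmja/ — violates constraint 3: syllable 1 onset /fmj/ has 3 consonants (> 2) → not permitted

/pri.tro/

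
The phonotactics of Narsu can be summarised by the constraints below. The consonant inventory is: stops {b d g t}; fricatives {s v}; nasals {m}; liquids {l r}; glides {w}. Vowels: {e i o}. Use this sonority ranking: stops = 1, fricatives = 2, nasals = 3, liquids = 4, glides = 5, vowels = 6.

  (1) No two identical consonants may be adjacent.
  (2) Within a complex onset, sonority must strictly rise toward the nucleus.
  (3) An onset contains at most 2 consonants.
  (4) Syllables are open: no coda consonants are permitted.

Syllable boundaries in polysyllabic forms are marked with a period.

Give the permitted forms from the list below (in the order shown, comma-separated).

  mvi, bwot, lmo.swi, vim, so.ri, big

so.ri

mvi — violates constraint 2: syllable 1 onset /mv/: /m/ (nasal, 3) → /v/ (fricative, 2) does not rise → not permitted
bwot — violates constraint 4: syllable 1 coda /t/ has 1 consonant (> 0) → not permitted
lmo.swi — violates constraint 2: syllable 1 onset /lm/: /l/ (liquid, 4) → /m/ (nasal, 3) does not rise → not permitted
vim — violates constraint 4: syllable 1 coda /m/ has 1 consonant (> 0) → not permitted
so.ri — σ1 onset /s/, coda /∅/ ok; σ2 onset /r/, coda /∅/ ok → permitted
big — violates constraint 4: syllable 1 coda /g/ has 1 consonant (> 0) → not permitted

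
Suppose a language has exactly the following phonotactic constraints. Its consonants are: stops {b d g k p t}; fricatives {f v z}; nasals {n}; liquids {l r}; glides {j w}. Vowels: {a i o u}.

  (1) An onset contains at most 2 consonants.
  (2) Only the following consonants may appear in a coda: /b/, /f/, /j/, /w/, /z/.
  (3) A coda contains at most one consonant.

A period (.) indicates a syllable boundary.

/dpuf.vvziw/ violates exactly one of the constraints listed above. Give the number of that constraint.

1

/dpuf.vvziw/: syllable 2 onset /vvz/ has 3 consonants (> 2).
This is a violation of constraint 1: "An onset contains at most 2 consonants."
The remaining constraints (2, 3) are satisfied.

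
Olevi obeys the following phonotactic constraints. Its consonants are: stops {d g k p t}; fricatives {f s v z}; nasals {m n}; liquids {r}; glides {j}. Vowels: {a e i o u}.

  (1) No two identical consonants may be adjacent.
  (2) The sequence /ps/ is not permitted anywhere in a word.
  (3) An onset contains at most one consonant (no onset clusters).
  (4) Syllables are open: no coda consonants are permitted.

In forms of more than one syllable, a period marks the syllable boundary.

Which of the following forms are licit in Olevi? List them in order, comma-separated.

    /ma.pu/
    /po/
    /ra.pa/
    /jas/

/ma.pu/ — σ1 onset /m/, coda /∅/ ok; σ2 onset /p/, coda /∅/ ok → licit
/po/ — σ1 onset /p/, coda /∅/ ok → licit
/ra.pa/ — σ1 onset /r/, coda /∅/ ok; σ2 onset /p/, coda /∅/ ok → licit
/jas/ — violates constraint 4: syllable 1 coda /s/ has 1 consonant (> 0) → illicit

/ma.pu/, /po/, /ra.pa/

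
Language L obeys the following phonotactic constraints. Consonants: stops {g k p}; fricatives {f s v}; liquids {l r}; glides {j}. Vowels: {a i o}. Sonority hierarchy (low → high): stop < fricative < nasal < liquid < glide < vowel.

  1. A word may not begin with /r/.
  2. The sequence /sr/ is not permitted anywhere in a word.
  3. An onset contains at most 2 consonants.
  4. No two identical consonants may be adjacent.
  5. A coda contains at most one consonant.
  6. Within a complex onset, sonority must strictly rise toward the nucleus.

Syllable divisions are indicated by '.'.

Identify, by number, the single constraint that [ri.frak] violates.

1

[ri.frak]: word begins with /r/.
This is a violation of constraint 1: "A word may not begin with /r/."
The remaining constraints (2, 3, 4, 5, 6) are satisfied.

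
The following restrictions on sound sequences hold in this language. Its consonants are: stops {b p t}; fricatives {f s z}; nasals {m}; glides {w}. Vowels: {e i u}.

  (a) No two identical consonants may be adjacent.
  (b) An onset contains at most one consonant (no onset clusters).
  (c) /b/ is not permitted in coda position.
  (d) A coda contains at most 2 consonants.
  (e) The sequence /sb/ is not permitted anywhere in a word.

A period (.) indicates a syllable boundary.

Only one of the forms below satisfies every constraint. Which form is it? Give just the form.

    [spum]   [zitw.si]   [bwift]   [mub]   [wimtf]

[spum] — violates constraint (b): syllable 1 onset /sp/ has 2 consonants (> 1) → ill-formed
[zitw.si] — σ1 onset /z/, coda /tw/ (2C) ok; σ2 onset /s/, coda /∅/ ok → well-formed
[bwift] — violates constraint (b): syllable 1 onset /bw/ has 2 consonants (> 1) → ill-formed
[mub] — violates constraint (c): syllable 1 coda contains /b/ → ill-formed
[wimtf] — violates constraint (d): syllable 1 coda /mtf/ has 3 consonants (> 2) → ill-formed

[zitw.si]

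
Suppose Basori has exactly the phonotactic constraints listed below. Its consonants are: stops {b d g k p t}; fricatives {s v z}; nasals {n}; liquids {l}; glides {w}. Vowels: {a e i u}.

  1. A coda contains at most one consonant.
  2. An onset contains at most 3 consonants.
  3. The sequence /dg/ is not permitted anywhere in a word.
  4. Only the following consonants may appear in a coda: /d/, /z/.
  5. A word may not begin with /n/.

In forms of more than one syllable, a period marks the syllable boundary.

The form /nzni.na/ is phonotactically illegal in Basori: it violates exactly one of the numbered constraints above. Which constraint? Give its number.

/nzni.na/: word begins with /n/.
This is a violation of constraint 5: "A word may not begin with /n/."
The remaining constraints (1, 2, 3, 4) are satisfied.

5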